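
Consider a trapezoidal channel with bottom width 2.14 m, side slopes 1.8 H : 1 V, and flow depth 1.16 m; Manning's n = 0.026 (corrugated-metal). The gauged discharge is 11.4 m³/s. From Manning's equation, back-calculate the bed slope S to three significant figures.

0.00578

A = (b + z·y)·y = (2.14 + 1.8×1.16)×1.16 = 4.904 m²
P = b + 2y√(1+z²) = 2.14 + 2×1.16×√(1+1.8²) = 6.917 m
R = A/P = 4.904/6.917 = 0.7090 m
S = (Q·n / (1·A·R^(2/3)))² = (11.4×0.026 / (1×4.904×0.7951))² = 0.005777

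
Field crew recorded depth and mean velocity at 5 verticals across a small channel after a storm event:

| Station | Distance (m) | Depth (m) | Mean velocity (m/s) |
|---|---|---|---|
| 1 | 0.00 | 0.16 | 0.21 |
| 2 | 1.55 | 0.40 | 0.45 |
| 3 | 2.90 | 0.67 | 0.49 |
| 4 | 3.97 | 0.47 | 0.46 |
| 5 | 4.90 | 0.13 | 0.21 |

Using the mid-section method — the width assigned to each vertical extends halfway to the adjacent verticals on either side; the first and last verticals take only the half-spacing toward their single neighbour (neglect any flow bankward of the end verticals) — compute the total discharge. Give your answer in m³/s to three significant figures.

0.913 m³/s

w_1 = (1.55 − 0.00)/2 = 0.775 m; q_1 = 0.21 × 0.16 × 0.775 = 0.02604 m³/s
w_2 = (2.90 − 0.00)/2 = 1.45 m; q_2 = 0.45 × 0.40 × 1.45 = 0.2610 m³/s
w_3 = (3.97 − 1.55)/2 = 1.21 m; q_3 = 0.49 × 0.67 × 1.21 = 0.3972 m³/s
w_4 = (4.90 − 2.90)/2 = 1 m; q_4 = 0.46 × 0.47 × 1 = 0.2162 m³/s
w_5 = (4.90 − 3.97)/2 = 0.465 m; q_5 = 0.21 × 0.13 × 0.465 = 0.01269 m³/s
Q = Σ qᵢ = 0.9132 m³/s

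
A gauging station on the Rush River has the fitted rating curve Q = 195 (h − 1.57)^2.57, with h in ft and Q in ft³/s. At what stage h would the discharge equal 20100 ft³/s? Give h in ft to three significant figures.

h − h₀ = (Q/C)^(1/b) = (20100/195)^(1/2.57) = 6.072 ft
h = 1.57 + 6.072 = 7.642 ft

7.64 ft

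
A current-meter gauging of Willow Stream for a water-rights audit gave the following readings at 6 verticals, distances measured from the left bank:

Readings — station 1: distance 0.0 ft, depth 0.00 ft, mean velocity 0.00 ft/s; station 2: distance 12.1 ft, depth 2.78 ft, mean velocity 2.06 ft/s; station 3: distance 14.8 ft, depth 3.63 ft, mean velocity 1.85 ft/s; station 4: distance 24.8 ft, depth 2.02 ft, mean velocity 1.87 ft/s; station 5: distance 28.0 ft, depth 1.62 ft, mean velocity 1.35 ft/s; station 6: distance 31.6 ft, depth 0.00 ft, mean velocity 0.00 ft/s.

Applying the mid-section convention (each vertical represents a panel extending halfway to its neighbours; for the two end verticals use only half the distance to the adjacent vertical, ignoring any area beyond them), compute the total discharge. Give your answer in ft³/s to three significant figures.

117 ft³/s

w_2 = (14.8 − 0.0)/2 = 7.4 ft; q_2 = 2.06 × 2.78 × 7.4 = 42.38 ft³/s
w_3 = (24.8 − 12.1)/2 = 6.35 ft; q_3 = 1.85 × 3.63 × 6.35 = 42.64 ft³/s
w_4 = (28.0 − 14.8)/2 = 6.6 ft; q_4 = 1.87 × 2.02 × 6.6 = 24.93 ft³/s
w_5 = (31.6 − 24.8)/2 = 3.4 ft; q_5 = 1.35 × 1.62 × 3.4 = 7.436 ft³/s
Stations 1, 6 contribute zero (depth or velocity is 0).
Q = Σ qᵢ = 117.4 ft³/s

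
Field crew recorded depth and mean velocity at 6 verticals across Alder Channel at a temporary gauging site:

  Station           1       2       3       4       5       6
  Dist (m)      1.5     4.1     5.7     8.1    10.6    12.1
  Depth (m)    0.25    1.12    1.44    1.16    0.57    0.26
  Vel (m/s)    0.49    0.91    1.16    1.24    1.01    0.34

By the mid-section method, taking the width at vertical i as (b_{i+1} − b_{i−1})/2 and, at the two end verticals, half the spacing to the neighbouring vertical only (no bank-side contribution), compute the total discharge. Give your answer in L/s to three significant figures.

10400 L/s

w_1 = (4.1 − 1.5)/2 = 1.3 m; q_1 = 0.49 × 0.25 × 1.3 = 0.1593 m³/s
w_2 = (5.7 − 1.5)/2 = 2.1 m; q_2 = 0.91 × 1.12 × 2.1 = 2.140 m³/s
w_3 = (8.1 − 4.1)/2 = 2 m; q_3 = 1.16 × 1.44 × 2 = 3.341 m³/s
w_4 = (10.6 − 5.7)/2 = 2.45 m; q_4 = 1.24 × 1.16 × 2.45 = 3.524 m³/s
w_5 = (12.1 − 8.1)/2 = 2 m; q_5 = 1.01 × 0.57 × 2 = 1.151 m³/s
w_6 = (12.1 − 10.6)/2 = 0.75 m; q_6 = 0.34 × 0.26 × 0.75 = 0.06630 m³/s
Q = Σ qᵢ = 10.38 m³/s
= 10.38 × 1000 = 10380 L/s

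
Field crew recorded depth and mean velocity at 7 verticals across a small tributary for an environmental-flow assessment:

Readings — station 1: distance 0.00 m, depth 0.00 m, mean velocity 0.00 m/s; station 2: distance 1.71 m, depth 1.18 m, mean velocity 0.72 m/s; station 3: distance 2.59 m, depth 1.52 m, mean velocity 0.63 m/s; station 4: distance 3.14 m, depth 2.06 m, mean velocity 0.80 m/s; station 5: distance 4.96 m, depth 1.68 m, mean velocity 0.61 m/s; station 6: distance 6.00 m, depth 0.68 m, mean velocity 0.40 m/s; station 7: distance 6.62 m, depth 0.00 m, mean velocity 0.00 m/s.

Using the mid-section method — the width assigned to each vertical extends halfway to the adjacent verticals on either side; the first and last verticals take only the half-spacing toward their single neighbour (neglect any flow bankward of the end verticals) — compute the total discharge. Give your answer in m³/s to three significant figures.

5.43 m³/s

w_2 = (2.59 − 0.00)/2 = 1.295 m; q_2 = 0.72 × 1.18 × 1.295 = 1.100 m³/s
w_3 = (3.14 − 1.71)/2 = 0.715 m; q_3 = 0.63 × 1.52 × 0.715 = 0.6847 m³/s
w_4 = (4.96 − 2.59)/2 = 1.185 m; q_4 = 0.80 × 2.06 × 1.185 = 1.953 m³/s
w_5 = (6.00 − 3.14)/2 = 1.43 m; q_5 = 0.61 × 1.68 × 1.43 = 1.465 m³/s
w_6 = (6.62 − 4.96)/2 = 0.83 m; q_6 = 0.40 × 0.68 × 0.83 = 0.2258 m³/s
Stations 1, 7 contribute zero (depth or velocity is 0).
Q = Σ qᵢ = 5.429 m³/s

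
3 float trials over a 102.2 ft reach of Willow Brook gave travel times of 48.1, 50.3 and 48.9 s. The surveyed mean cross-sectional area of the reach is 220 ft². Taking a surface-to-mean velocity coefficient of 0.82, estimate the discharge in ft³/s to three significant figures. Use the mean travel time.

375 ft³/s

t̄ = (48.1 + 50.3 + 48.9) / 3 = 49.1 s
v_surface = L / t̄ = 102.2 / 49.1 = 2.081 ft/s
v_mean = 0.82 × 2.081 = 1.707 ft/s
Q = A × v_mean = 220 × 1.707 = 375.5 ft³/s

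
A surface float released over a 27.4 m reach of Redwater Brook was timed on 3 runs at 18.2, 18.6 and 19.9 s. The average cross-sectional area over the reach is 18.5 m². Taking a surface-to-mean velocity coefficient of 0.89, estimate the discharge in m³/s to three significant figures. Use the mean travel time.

t̄ = (18.2 + 18.6 + 19.9) / 3 = 18.9 s
v_surface = L / t̄ = 27.4 / 18.9 = 1.450 m/s
v_mean = 0.89 × 1.450 = 1.290 m/s
Q = A × v_mean = 18.5 × 1.290 = 23.87 m³/s

23.9 m³/s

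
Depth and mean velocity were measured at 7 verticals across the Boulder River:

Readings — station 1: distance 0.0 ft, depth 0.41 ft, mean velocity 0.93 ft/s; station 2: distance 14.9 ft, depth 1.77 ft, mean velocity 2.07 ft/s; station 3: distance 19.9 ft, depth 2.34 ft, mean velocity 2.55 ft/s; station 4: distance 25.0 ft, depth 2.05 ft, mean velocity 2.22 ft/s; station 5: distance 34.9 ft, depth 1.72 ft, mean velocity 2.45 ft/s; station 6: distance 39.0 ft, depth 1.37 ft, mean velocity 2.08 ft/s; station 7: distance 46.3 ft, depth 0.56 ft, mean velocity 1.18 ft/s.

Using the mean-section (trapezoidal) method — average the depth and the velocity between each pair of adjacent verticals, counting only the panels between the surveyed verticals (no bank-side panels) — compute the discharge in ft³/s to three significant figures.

144 ft³/s

Panel 1-2: Δb = 14.9 ft, d̄ = (0.41+1.77)/2 = 1.09, v̄ = (0.93+2.07)/2 = 1.5 → q = 14.9×1.09×1.5 = 24.36 ft³/s
Panel 2-3: Δb = 5 ft, d̄ = (1.77+2.34)/2 = 2.055, v̄ = (2.07+2.55)/2 = 2.31 → q = 5×2.055×2.31 = 23.74 ft³/s
Panel 3-4: Δb = 5.1 ft, d̄ = (2.34+2.05)/2 = 2.195, v̄ = (2.55+2.22)/2 = 2.385 → q = 5.1×2.195×2.385 = 26.70 ft³/s
Panel 4-5: Δb = 9.9 ft, d̄ = (2.05+1.72)/2 = 1.885, v̄ = (2.22+2.45)/2 = 2.335 → q = 9.9×1.885×2.335 = 43.57 ft³/s
Panel 5-6: Δb = 4.1 ft, d̄ = (1.72+1.37)/2 = 1.545, v̄ = (2.45+2.08)/2 = 2.265 → q = 4.1×1.545×2.265 = 14.35 ft³/s
Panel 6-7: Δb = 7.3 ft, d̄ = (1.37+0.56)/2 = 0.965, v̄ = (2.08+1.18)/2 = 1.63 → q = 7.3×0.965×1.63 = 11.48 ft³/s
Q = Σ q = 144.2 ft³/s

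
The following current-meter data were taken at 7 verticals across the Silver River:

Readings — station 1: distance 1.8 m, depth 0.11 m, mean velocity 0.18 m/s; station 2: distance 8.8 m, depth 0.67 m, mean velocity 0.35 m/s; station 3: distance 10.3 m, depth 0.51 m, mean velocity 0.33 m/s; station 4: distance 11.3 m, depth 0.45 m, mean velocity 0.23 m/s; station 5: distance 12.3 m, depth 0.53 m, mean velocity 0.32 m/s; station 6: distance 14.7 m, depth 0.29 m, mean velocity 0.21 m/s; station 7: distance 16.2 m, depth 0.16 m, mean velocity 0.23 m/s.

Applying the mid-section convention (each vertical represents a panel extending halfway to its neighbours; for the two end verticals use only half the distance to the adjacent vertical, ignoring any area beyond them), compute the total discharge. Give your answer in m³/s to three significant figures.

1.81 m³/s

w_1 = (8.8 − 1.8)/2 = 3.5 m; q_1 = 0.18 × 0.11 × 3.5 = 0.06930 m³/s
w_2 = (10.3 − 1.8)/2 = 4.25 m; q_2 = 0.35 × 0.67 × 4.25 = 0.9966 m³/s
w_3 = (11.3 − 8.8)/2 = 1.25 m; q_3 = 0.33 × 0.51 × 1.25 = 0.2104 m³/s
w_4 = (12.3 − 10.3)/2 = 1 m; q_4 = 0.23 × 0.45 × 1 = 0.1035 m³/s
w_5 = (14.7 − 11.3)/2 = 1.7 m; q_5 = 0.32 × 0.53 × 1.7 = 0.2883 m³/s
w_6 = (16.2 − 12.3)/2 = 1.95 m; q_6 = 0.21 × 0.29 × 1.95 = 0.1188 m³/s
w_7 = (16.2 − 14.7)/2 = 0.75 m; q_7 = 0.23 × 0.16 × 0.75 = 0.02760 m³/s
Q = Σ qᵢ = 1.814 m³/s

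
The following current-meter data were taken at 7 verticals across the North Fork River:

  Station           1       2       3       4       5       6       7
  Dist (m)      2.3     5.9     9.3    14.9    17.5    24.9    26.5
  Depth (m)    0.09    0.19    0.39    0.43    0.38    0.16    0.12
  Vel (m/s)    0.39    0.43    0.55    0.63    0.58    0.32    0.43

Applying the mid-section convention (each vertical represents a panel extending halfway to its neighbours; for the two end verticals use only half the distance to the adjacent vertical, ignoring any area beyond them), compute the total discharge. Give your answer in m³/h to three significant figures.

w_1 = (5.9 − 2.3)/2 = 1.8 m; q_1 = 0.39 × 0.09 × 1.8 = 0.06318 m³/s
w_2 = (9.3 − 2.3)/2 = 3.5 m; q_2 = 0.43 × 0.19 × 3.5 = 0.2860 m³/s
w_3 = (14.9 − 5.9)/2 = 4.5 m; q_3 = 0.55 × 0.39 × 4.5 = 0.9653 m³/s
w_4 = (17.5 − 9.3)/2 = 4.1 m; q_4 = 0.63 × 0.43 × 4.1 = 1.111 m³/s
w_5 = (24.9 − 14.9)/2 = 5 m; q_5 = 0.58 × 0.38 × 5 = 1.102 m³/s
w_6 = (26.5 − 17.5)/2 = 4.5 m; q_6 = 0.32 × 0.16 × 4.5 = 0.2304 m³/s
w_7 = (26.5 − 24.9)/2 = 0.8 m; q_7 = 0.43 × 0.12 × 0.8 = 0.04128 m³/s
Q = Σ qᵢ = 3.799 m³/s
= 3.799 × 3600 = 13680 m³/h

13700 m³/h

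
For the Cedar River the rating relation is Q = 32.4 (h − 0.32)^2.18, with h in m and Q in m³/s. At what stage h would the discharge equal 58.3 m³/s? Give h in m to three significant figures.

1.63 m

h − h₀ = (Q/C)^(1/b) = (58.3/32.4)^(1/2.18) = 1.309 m
h = 0.32 + 1.309 = 1.629 m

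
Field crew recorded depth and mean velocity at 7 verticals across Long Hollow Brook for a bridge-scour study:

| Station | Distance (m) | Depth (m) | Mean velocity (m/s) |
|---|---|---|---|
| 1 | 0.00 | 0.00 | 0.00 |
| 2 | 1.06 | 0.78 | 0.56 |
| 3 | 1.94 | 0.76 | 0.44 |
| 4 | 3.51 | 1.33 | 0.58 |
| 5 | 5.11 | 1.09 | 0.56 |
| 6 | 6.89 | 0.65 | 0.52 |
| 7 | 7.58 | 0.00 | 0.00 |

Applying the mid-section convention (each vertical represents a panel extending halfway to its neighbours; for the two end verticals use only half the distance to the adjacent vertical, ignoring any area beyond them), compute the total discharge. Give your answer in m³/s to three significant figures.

3.51 m³/s

w_2 = (1.94 − 0.00)/2 = 0.97 m; q_2 = 0.56 × 0.78 × 0.97 = 0.4237 m³/s
w_3 = (3.51 − 1.06)/2 = 1.225 m; q_3 = 0.44 × 0.76 × 1.225 = 0.4096 m³/s
w_4 = (5.11 − 1.94)/2 = 1.585 m; q_4 = 0.58 × 1.33 × 1.585 = 1.223 m³/s
w_5 = (6.89 − 3.51)/2 = 1.69 m; q_5 = 0.56 × 1.09 × 1.69 = 1.032 m³/s
w_6 = (7.58 − 5.11)/2 = 1.235 m; q_6 = 0.52 × 0.65 × 1.235 = 0.4174 m³/s
Stations 1, 7 contribute zero (depth or velocity is 0).
Q = Σ qᵢ = 3.505 m³/s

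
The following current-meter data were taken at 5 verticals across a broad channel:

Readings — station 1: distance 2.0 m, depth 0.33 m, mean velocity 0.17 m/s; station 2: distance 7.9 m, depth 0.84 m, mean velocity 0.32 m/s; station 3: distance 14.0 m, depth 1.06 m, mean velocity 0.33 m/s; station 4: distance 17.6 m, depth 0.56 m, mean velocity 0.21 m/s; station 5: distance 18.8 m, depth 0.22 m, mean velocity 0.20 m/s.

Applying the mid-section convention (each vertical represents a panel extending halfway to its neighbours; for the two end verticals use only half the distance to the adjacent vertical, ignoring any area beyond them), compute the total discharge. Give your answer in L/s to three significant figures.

w_1 = (7.9 − 2.0)/2 = 2.95 m; q_1 = 0.17 × 0.33 × 2.95 = 0.1655 m³/s
w_2 = (14.0 − 2.0)/2 = 6 m; q_2 = 0.32 × 0.84 × 6 = 1.613 m³/s
w_3 = (17.6 − 7.9)/2 = 4.85 m; q_3 = 0.33 × 1.06 × 4.85 = 1.697 m³/s
w_4 = (18.8 − 14.0)/2 = 2.4 m; q_4 = 0.21 × 0.56 × 2.4 = 0.2822 m³/s
w_5 = (18.8 − 17.6)/2 = 0.6 m; q_5 = 0.20 × 0.22 × 0.6 = 0.02640 m³/s
Q = Σ qᵢ = 3.783 m³/s
= 3.783 × 1000 = 3783 L/s

3780 L/s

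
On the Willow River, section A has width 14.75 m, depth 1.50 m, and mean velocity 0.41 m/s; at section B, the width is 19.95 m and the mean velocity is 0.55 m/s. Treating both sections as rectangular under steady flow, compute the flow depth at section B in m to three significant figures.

0.827 m

Q = A₁V₁ = (14.75×1.50) × 0.41 = 9.071 m³/s
d₂ = Q/(b₂ V₂) = 9.071/(19.95×0.55) = 0.8267 m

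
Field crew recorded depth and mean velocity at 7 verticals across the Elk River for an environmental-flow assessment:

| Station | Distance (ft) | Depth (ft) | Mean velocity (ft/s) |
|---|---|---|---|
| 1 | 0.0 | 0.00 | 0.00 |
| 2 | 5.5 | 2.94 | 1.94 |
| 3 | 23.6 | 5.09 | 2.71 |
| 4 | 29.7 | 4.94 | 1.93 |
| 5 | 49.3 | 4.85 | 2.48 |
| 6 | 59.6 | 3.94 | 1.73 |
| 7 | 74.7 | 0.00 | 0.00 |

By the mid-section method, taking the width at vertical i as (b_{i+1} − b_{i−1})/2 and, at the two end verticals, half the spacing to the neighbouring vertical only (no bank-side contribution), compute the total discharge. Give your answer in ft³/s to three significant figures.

w_2 = (23.6 − 0.0)/2 = 11.8 ft; q_2 = 1.94 × 2.94 × 11.8 = 67.30 ft³/s
w_3 = (29.7 − 5.5)/2 = 12.1 ft; q_3 = 2.71 × 5.09 × 12.1 = 166.9 ft³/s
w_4 = (49.3 − 23.6)/2 = 12.85 ft; q_4 = 1.93 × 4.94 × 12.85 = 122.5 ft³/s
w_5 = (59.6 − 29.7)/2 = 14.95 ft; q_5 = 2.48 × 4.85 × 14.95 = 179.8 ft³/s
w_6 = (74.7 − 49.3)/2 = 12.7 ft; q_6 = 1.73 × 3.94 × 12.7 = 86.57 ft³/s
Stations 1, 7 contribute zero (depth or velocity is 0).
Q = Σ qᵢ = 623.1 ft³/s

623 ft³/s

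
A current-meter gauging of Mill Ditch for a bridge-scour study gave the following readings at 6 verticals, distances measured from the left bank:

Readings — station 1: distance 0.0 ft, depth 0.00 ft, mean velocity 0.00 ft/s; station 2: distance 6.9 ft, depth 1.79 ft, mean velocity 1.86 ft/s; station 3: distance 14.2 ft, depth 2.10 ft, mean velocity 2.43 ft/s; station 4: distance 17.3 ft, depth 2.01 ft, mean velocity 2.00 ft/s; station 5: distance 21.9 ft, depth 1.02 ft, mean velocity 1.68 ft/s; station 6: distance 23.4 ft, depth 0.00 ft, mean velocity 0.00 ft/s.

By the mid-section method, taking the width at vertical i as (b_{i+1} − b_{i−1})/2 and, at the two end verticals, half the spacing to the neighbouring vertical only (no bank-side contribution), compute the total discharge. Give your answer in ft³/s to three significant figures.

w_2 = (14.2 − 0.0)/2 = 7.1 ft; q_2 = 1.86 × 1.79 × 7.1 = 23.64 ft³/s
w_3 = (17.3 − 6.9)/2 = 5.2 ft; q_3 = 2.43 × 2.10 × 5.2 = 26.54 ft³/s
w_4 = (21.9 − 14.2)/2 = 3.85 ft; q_4 = 2.00 × 2.01 × 3.85 = 15.48 ft³/s
w_5 = (23.4 − 17.3)/2 = 3.05 ft; q_5 = 1.68 × 1.02 × 3.05 = 5.226 ft³/s
Stations 1, 6 contribute zero (depth or velocity is 0).
Q = Σ qᵢ = 70.88 ft³/s

70.9 ft³/s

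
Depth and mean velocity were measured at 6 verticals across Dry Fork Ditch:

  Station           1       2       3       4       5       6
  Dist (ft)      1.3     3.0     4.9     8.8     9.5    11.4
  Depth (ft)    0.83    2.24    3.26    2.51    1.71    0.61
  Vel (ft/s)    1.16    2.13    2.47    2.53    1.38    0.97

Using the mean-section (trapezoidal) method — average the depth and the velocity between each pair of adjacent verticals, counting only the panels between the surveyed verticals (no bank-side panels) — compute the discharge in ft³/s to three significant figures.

49.9 ft³/s

Panel 1-2: Δb = 1.7 ft, d̄ = (0.83+2.24)/2 = 1.535, v̄ = (1.16+2.13)/2 = 1.645 → q = 1.7×1.535×1.645 = 4.293 ft³/s
Panel 2-3: Δb = 1.9 ft, d̄ = (2.24+3.26)/2 = 2.75, v̄ = (2.13+2.47)/2 = 2.3 → q = 1.9×2.75×2.3 = 12.02 ft³/s
Panel 3-4: Δb = 3.9 ft, d̄ = (3.26+2.51)/2 = 2.885, v̄ = (2.47+2.53)/2 = 2.5 → q = 3.9×2.885×2.5 = 28.13 ft³/s
Panel 4-5: Δb = 0.7 ft, d̄ = (2.51+1.71)/2 = 2.11, v̄ = (2.53+1.38)/2 = 1.955 → q = 0.7×2.11×1.955 = 2.888 ft³/s
Panel 5-6: Δb = 1.9 ft, d̄ = (1.71+0.61)/2 = 1.16, v̄ = (1.38+0.97)/2 = 1.175 → q = 1.9×1.16×1.175 = 2.590 ft³/s
Q = Σ q = 49.92 ft³/s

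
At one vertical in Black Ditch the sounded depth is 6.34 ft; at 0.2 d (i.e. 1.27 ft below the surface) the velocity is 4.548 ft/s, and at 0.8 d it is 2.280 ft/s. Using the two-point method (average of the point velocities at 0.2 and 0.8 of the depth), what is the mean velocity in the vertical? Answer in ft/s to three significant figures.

v̄ = (4.548 + 2.280) / 2 = 3.414 ft/s

3.41 ft/s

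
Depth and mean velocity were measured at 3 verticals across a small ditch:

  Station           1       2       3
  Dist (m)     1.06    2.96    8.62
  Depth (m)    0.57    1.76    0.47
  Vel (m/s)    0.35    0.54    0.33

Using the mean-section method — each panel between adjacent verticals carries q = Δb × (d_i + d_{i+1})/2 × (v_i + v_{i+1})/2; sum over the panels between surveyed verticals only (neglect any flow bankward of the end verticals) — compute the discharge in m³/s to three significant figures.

Panel 1-2: Δb = 1.9 m, d̄ = (0.57+1.76)/2 = 1.165, v̄ = (0.35+0.54)/2 = 0.445 → q = 1.9×1.165×0.445 = 0.9850 m³/s
Panel 2-3: Δb = 5.66 m, d̄ = (1.76+0.47)/2 = 1.115, v̄ = (0.54+0.33)/2 = 0.435 → q = 5.66×1.115×0.435 = 2.745 m³/s
Q = Σ q = 3.730 m³/s

3.73 m³/s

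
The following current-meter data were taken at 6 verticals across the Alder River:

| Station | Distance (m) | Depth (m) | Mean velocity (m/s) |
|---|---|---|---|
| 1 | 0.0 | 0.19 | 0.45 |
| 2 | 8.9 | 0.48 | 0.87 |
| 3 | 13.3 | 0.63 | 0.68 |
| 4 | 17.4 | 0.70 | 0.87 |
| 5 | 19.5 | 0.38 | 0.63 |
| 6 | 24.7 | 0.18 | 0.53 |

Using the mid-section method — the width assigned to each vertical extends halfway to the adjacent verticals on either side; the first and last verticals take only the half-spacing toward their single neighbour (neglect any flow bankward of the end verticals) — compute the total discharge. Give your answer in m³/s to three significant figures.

7.99 m³/s

w_1 = (8.9 − 0.0)/2 = 4.45 m; q_1 = 0.45 × 0.19 × 4.45 = 0.3805 m³/s
w_2 = (13.3 − 0.0)/2 = 6.65 m; q_2 = 0.87 × 0.48 × 6.65 = 2.777 m³/s
w_3 = (17.4 − 8.9)/2 = 4.25 m; q_3 = 0.68 × 0.63 × 4.25 = 1.821 m³/s
w_4 = (19.5 − 13.3)/2 = 3.1 m; q_4 = 0.87 × 0.70 × 3.1 = 1.888 m³/s
w_5 = (24.7 − 17.4)/2 = 3.65 m; q_5 = 0.63 × 0.38 × 3.65 = 0.8738 m³/s
w_6 = (24.7 − 19.5)/2 = 2.6 m; q_6 = 0.53 × 0.18 × 2.6 = 0.2480 m³/s
Q = Σ qᵢ = 7.988 m³/s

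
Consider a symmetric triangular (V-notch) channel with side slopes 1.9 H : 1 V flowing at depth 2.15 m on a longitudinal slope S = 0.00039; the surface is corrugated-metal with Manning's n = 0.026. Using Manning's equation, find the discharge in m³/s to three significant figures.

6.45 m³/s

A = z·y² = 1.9×2.15² = 8.783 m²
P = 2y√(1+z²) = 2×2.15×√(1+1.9²) = 9.232 m
R = A/P = 8.783/9.232 = 0.9513 m
Q = (1/n)·A·R^(2/3)·S^(1/2) = (1/0.026) × 8.783 × 0.9513^(2/3) × 0.00039^(1/2) = 6.453 m³/s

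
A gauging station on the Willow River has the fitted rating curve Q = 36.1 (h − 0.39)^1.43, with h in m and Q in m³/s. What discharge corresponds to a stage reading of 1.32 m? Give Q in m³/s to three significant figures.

32.5 m³/s

Q = 36.1 × (1.32 − 0.39)^1.43 = 36.1 × 0.93^1.43 = 32.54 m³/s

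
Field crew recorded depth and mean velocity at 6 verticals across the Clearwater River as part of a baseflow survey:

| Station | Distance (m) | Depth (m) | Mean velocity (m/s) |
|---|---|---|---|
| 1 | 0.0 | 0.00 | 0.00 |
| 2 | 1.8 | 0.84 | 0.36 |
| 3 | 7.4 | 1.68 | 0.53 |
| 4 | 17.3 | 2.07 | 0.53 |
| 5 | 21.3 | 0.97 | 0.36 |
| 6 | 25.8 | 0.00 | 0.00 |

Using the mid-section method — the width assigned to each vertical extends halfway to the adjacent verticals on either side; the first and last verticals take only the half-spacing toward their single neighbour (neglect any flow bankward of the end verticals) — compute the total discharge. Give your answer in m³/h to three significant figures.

w_2 = (7.4 − 0.0)/2 = 3.7 m; q_2 = 0.36 × 0.84 × 3.7 = 1.119 m³/s
w_3 = (17.3 − 1.8)/2 = 7.75 m; q_3 = 0.53 × 1.68 × 7.75 = 6.901 m³/s
w_4 = (21.3 − 7.4)/2 = 6.95 m; q_4 = 0.53 × 2.07 × 6.95 = 7.625 m³/s
w_5 = (25.8 − 17.3)/2 = 4.25 m; q_5 = 0.36 × 0.97 × 4.25 = 1.484 m³/s
Stations 1, 6 contribute zero (depth or velocity is 0).
Q = Σ qᵢ = 17.13 m³/s
= 17.13 × 3600 = 61660 m³/h

61700 m³/h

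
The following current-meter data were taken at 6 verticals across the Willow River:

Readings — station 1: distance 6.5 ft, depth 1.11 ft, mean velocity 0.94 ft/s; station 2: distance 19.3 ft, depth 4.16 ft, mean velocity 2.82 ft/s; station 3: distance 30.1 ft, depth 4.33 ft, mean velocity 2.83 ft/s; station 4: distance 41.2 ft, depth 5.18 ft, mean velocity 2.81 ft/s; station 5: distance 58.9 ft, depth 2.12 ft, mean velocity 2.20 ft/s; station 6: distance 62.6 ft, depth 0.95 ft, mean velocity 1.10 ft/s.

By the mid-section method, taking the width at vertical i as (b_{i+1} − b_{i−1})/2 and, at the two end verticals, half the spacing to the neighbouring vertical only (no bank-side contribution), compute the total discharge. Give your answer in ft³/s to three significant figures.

w_1 = (19.3 − 6.5)/2 = 6.4 ft; q_1 = 0.94 × 1.11 × 6.4 = 6.678 ft³/s
w_2 = (30.1 − 6.5)/2 = 11.8 ft; q_2 = 2.82 × 4.16 × 11.8 = 138.4 ft³/s
w_3 = (41.2 − 19.3)/2 = 10.95 ft; q_3 = 2.83 × 4.33 × 10.95 = 134.2 ft³/s
w_4 = (58.9 − 30.1)/2 = 14.4 ft; q_4 = 2.81 × 5.18 × 14.4 = 209.6 ft³/s
w_5 = (62.6 − 41.2)/2 = 10.7 ft; q_5 = 2.20 × 2.12 × 10.7 = 49.90 ft³/s
w_6 = (62.6 − 58.9)/2 = 1.85 ft; q_6 = 1.10 × 0.95 × 1.85 = 1.933 ft³/s
Q = Σ qᵢ = 540.7 ft³/s

541 ft³/s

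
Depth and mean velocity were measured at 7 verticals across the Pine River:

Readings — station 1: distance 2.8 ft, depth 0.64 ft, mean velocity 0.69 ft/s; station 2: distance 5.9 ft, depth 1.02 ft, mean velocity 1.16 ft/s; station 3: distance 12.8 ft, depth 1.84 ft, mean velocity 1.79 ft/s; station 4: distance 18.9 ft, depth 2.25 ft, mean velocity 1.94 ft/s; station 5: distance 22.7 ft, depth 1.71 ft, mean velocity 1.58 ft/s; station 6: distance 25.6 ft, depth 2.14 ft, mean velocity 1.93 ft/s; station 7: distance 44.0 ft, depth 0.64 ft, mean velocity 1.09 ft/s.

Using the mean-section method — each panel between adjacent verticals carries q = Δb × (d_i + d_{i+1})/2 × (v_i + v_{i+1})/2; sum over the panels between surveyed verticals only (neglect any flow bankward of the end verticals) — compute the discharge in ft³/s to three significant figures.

Panel 1-2: Δb = 3.1 ft, d̄ = (0.64+1.02)/2 = 0.83, v̄ = (0.69+1.16)/2 = 0.925 → q = 3.1×0.83×0.925 = 2.380 ft³/s
Panel 2-3: Δb = 6.9 ft, d̄ = (1.02+1.84)/2 = 1.43, v̄ = (1.16+1.79)/2 = 1.475 → q = 6.9×1.43×1.475 = 14.55 ft³/s
Panel 3-4: Δb = 6.1 ft, d̄ = (1.84+2.25)/2 = 2.045, v̄ = (1.79+1.94)/2 = 1.865 → q = 6.1×2.045×1.865 = 23.26 ft³/s
Panel 4-5: Δb = 3.8 ft, d̄ = (2.25+1.71)/2 = 1.98, v̄ = (1.94+1.58)/2 = 1.76 → q = 3.8×1.98×1.76 = 13.24 ft³/s
Panel 5-6: Δb = 2.9 ft, d̄ = (1.71+2.14)/2 = 1.925, v̄ = (1.58+1.93)/2 = 1.755 → q = 2.9×1.925×1.755 = 9.797 ft³/s
Panel 6-7: Δb = 18.4 ft, d̄ = (2.14+0.64)/2 = 1.39, v̄ = (1.93+1.09)/2 = 1.51 → q = 18.4×1.39×1.51 = 38.62 ft³/s
Q = Σ q = 101.9 ft³/s

102 ft³/s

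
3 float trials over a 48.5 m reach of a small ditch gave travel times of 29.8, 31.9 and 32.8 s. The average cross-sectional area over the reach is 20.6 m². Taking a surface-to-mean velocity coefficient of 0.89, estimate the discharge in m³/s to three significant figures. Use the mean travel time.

t̄ = (29.8 + 31.9 + 32.8) / 3 = 31.5 s
v_surface = L / t̄ = 48.5 / 31.5 = 1.540 m/s
v_mean = 0.89 × 1.540 = 1.370 m/s
Q = A × v_mean = 20.6 × 1.370 = 28.23 m³/s

28.2 m³/s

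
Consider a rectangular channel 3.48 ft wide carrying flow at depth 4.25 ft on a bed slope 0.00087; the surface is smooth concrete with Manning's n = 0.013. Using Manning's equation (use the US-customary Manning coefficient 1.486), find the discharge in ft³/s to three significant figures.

57.4 ft³/s

A = b·y = 3.48 × 4.25 = 14.79 ft²
P = b + 2y = 3.48 + 2×4.25 = 11.98 ft
R = A/P = 14.79/11.98 = 1.235 ft
Q = (1.486/n)·A·R^(2/3)·S^(1/2) = (1.486/0.013) × 14.79 × 1.235^(2/3) × 0.00087^(1/2) = 57.39 ft³/s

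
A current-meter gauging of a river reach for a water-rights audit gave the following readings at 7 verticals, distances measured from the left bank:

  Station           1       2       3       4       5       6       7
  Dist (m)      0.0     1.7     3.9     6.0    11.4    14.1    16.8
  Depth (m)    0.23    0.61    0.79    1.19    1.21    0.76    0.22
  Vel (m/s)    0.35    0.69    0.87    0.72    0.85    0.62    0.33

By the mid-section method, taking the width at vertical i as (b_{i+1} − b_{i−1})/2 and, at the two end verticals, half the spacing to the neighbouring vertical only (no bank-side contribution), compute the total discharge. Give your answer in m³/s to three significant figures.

11.1 m³/s

w_1 = (1.7 − 0.0)/2 = 0.85 m; q_1 = 0.35 × 0.23 × 0.85 = 0.06843 m³/s
w_2 = (3.9 − 0.0)/2 = 1.95 m; q_2 = 0.69 × 0.61 × 1.95 = 0.8208 m³/s
w_3 = (6.0 − 1.7)/2 = 2.15 m; q_3 = 0.87 × 0.79 × 2.15 = 1.478 m³/s
w_4 = (11.4 − 3.9)/2 = 3.75 m; q_4 = 0.72 × 1.19 × 3.75 = 3.213 m³/s
w_5 = (14.1 − 6.0)/2 = 4.05 m; q_5 = 0.85 × 1.21 × 4.05 = 4.165 m³/s
w_6 = (16.8 − 11.4)/2 = 2.7 m; q_6 = 0.62 × 0.76 × 2.7 = 1.272 m³/s
w_7 = (16.8 − 14.1)/2 = 1.35 m; q_7 = 0.33 × 0.22 × 1.35 = 0.09801 m³/s
Q = Σ qᵢ = 11.12 m³/s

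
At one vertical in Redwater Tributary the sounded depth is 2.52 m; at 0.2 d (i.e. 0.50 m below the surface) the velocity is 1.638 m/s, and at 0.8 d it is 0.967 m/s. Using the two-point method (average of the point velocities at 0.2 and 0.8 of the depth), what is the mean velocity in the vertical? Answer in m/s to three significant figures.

1.30 m/s

v̄ = (1.638 + 0.967) / 2 = 1.303 m/s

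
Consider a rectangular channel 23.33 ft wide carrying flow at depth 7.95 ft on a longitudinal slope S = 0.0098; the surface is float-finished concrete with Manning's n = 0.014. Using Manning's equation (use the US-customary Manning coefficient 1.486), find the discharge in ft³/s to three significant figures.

A = b·y = 23.33 × 7.95 = 185.5 ft²
P = b + 2y = 23.33 + 2×7.95 = 39.23 ft
R = A/P = 185.5/39.23 = 4.728 ft
Q = (1.486/n)·A·R^(2/3)·S^(1/2) = (1.486/0.014) × 185.5 × 4.728^(2/3) × 0.0098^(1/2) = 5490 ft³/s

5490 ft³/s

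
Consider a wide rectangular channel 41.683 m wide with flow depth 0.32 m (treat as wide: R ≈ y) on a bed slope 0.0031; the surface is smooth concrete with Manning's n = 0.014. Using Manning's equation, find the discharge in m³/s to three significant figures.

24.8 m³/s

A = b·y = 41.683 × 0.32 = 13.34 m²
Wide channel: R ≈ y = 0.32 m
Q = (1/n)·A·R^(2/3)·S^(1/2) = (1/0.014) × 13.34 × 0.3200^(2/3) × 0.0031^(1/2) = 24.82 m³/s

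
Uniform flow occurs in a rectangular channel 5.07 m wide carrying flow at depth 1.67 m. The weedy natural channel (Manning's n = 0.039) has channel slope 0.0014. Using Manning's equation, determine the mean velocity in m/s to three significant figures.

0.964 m/s

A = b·y = 5.07 × 1.67 = 8.467 m²
P = b + 2y = 5.07 + 2×1.67 = 8.410 m
R = A/P = 8.467/8.410 = 1.007 m
Q = (1/n)·A·R^(2/3)·S^(1/2) = (1/0.039) × 8.467 × 1.007^(2/3) × 0.0014^(1/2) = 8.160 m³/s
V = Q/A = 8.160/8.467 = 0.9637 m/s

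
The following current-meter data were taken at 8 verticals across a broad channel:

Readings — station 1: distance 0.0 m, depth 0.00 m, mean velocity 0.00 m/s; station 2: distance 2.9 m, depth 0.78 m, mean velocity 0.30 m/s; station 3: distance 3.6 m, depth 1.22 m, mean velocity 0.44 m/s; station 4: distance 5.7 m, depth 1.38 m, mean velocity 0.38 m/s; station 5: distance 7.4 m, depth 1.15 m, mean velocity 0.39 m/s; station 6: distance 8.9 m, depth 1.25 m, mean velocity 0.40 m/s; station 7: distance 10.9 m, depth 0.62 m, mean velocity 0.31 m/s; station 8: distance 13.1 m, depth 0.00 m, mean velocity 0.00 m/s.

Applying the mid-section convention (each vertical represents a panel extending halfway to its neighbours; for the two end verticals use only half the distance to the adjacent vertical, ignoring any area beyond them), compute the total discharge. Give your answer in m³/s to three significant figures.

w_2 = (3.6 − 0.0)/2 = 1.8 m; q_2 = 0.30 × 0.78 × 1.8 = 0.4212 m³/s
w_3 = (5.7 − 2.9)/2 = 1.4 m; q_3 = 0.44 × 1.22 × 1.4 = 0.7515 m³/s
w_4 = (7.4 − 3.6)/2 = 1.9 m; q_4 = 0.38 × 1.38 × 1.9 = 0.9964 m³/s
w_5 = (8.9 − 5.7)/2 = 1.6 m; q_5 = 0.39 × 1.15 × 1.6 = 0.7176 m³/s
w_6 = (10.9 − 7.4)/2 = 1.75 m; q_6 = 0.40 × 1.25 × 1.75 = 0.8750 m³/s
w_7 = (13.1 − 8.9)/2 = 2.1 m; q_7 = 0.31 × 0.62 × 2.1 = 0.4036 m³/s
Stations 1, 8 contribute zero (depth or velocity is 0).
Q = Σ qᵢ = 4.165 m³/s

4.17 m³/s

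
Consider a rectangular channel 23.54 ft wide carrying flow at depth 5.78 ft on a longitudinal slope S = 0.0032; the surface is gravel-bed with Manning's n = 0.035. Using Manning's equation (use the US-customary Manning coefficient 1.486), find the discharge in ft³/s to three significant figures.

806 ft³/s

A = b·y = 23.54 × 5.78 = 136.1 ft²
P = b + 2y = 23.54 + 2×5.78 = 35.10 ft
R = A/P = 136.1/35.10 = 3.876 ft
Q = (1.486/n)·A·R^(2/3)·S^(1/2) = (1.486/0.035) × 136.1 × 3.876^(2/3) × 0.0032^(1/2) = 806.4 ft³/s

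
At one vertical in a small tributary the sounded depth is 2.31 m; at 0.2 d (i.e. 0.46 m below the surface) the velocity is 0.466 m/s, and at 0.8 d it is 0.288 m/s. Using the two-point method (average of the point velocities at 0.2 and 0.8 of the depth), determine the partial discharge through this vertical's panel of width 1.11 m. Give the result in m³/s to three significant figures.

v̄ = (0.466 + 0.288) / 2 = 0.3770 m/s
q = v̄ × d × w = 0.3770 × 2.31 × 1.11 = 0.9667 m³/s

0.967 m³/s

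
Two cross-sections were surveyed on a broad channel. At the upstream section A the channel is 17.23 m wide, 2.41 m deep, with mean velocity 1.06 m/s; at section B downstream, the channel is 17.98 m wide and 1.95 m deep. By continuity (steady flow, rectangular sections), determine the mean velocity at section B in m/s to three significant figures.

Q = A₁V₁ = (17.23×2.41) × 1.06 = 44.02 m³/s
A₂ = 17.98 × 1.95 = 35.06 m²
V₂ = Q/A₂ = 44.02/35.06 = 1.255 m/s

1.26 m/s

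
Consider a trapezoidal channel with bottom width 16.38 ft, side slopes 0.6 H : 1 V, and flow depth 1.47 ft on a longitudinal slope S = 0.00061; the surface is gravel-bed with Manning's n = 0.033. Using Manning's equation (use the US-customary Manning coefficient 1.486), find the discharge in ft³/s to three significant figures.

A = (b + z·y)·y = (16.38 + 0.6×1.47)×1.47 = 25.38 ft²
P = b + 2y√(1+z²) = 16.38 + 2×1.47×√(1+0.6²) = 19.81 ft
R = A/P = 25.38/19.81 = 1.281 ft
Q = (1.486/n)·A·R^(2/3)·S^(1/2) = (1.486/0.033) × 25.38 × 1.281^(2/3) × 0.00061^(1/2) = 33.29 ft³/s

33.3 ft³/s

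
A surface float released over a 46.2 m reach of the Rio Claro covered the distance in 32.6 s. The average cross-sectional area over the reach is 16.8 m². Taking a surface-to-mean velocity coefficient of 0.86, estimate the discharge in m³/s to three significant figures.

v_surface = L / t̄ = 46.2 / 32.6 = 1.417 m/s
v_mean = 0.86 × 1.417 = 1.219 m/s
Q = A × v_mean = 16.8 × 1.219 = 20.48 m³/s

20.5 m³/s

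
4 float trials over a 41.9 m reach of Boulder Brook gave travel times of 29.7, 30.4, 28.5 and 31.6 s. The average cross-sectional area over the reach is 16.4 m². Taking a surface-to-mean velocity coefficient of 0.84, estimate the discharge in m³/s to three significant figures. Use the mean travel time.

19.2 m³/s

t̄ = (29.7 + 30.4 + 28.5 + 31.6) / 4 = 30.05 s
v_surface = L / t̄ = 41.9 / 30.05 = 1.394 m/s
v_mean = 0.84 × 1.394 = 1.171 m/s
Q = A × v_mean = 16.4 × 1.171 = 19.21 m³/s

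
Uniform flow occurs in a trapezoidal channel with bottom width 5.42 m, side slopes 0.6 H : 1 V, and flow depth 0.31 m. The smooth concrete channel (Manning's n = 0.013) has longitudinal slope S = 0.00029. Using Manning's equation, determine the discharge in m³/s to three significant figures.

0.981 m³/s

A = (b + z·y)·y = (5.42 + 0.6×0.31)×0.31 = 1.738 m²
P = b + 2y√(1+z²) = 5.42 + 2×0.31×√(1+0.6²) = 6.143 m
R = A/P = 1.738/6.143 = 0.2829 m
Q = (1/n)·A·R^(2/3)·S^(1/2) = (1/0.013) × 1.738 × 0.2829^(2/3) × 0.00029^(1/2) = 0.9811 m³/s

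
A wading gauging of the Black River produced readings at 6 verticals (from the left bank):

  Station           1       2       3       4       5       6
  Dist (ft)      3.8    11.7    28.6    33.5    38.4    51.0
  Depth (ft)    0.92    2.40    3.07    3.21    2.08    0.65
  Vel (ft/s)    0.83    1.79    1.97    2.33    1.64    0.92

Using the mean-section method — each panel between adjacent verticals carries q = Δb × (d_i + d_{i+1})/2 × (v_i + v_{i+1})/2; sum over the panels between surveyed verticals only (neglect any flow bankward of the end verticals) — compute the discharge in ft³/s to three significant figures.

185 ft³/s

Panel 1-2: Δb = 7.9 ft, d̄ = (0.92+2.40)/2 = 1.66, v̄ = (0.83+1.79)/2 = 1.31 → q = 7.9×1.66×1.31 = 17.18 ft³/s
Panel 2-3: Δb = 16.9 ft, d̄ = (2.40+3.07)/2 = 2.735, v̄ = (1.79+1.97)/2 = 1.88 → q = 16.9×2.735×1.88 = 86.90 ft³/s
Panel 3-4: Δb = 4.9 ft, d̄ = (3.07+3.21)/2 = 3.14, v̄ = (1.97+2.33)/2 = 2.15 → q = 4.9×3.14×2.15 = 33.08 ft³/s
Panel 4-5: Δb = 4.9 ft, d̄ = (3.21+2.08)/2 = 2.645, v̄ = (2.33+1.64)/2 = 1.985 → q = 4.9×2.645×1.985 = 25.73 ft³/s
Panel 5-6: Δb = 12.6 ft, d̄ = (2.08+0.65)/2 = 1.365, v̄ = (1.64+0.92)/2 = 1.28 → q = 12.6×1.365×1.28 = 22.01 ft³/s
Q = Σ q = 184.9 ft³/s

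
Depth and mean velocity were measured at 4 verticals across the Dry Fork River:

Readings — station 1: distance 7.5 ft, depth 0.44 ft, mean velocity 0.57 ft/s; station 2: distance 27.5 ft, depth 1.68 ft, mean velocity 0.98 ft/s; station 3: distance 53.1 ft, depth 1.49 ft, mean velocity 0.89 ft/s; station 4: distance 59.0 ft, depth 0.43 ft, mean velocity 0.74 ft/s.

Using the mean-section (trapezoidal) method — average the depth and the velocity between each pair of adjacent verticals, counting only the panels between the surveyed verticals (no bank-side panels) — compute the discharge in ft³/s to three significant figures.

Panel 1-2: Δb = 20 ft, d̄ = (0.44+1.68)/2 = 1.06, v̄ = (0.57+0.98)/2 = 0.775 → q = 20×1.06×0.775 = 16.43 ft³/s
Panel 2-3: Δb = 25.6 ft, d̄ = (1.68+1.49)/2 = 1.585, v̄ = (0.98+0.89)/2 = 0.935 → q = 25.6×1.585×0.935 = 37.94 ft³/s
Panel 3-4: Δb = 5.9 ft, d̄ = (1.49+0.43)/2 = 0.96, v̄ = (0.89+0.74)/2 = 0.815 → q = 5.9×0.96×0.815 = 4.616 ft³/s
Q = Σ q = 58.98 ft³/s

59.0 ft³/s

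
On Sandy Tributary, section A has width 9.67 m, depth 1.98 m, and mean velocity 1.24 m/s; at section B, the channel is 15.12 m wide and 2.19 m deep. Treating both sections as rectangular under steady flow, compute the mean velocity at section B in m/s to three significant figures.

Q = A₁V₁ = (9.67×1.98) × 1.24 = 23.74 m³/s
A₂ = 15.12 × 2.19 = 33.11 m²
V₂ = Q/A₂ = 23.74/33.11 = 0.7170 m/s

0.717 m/s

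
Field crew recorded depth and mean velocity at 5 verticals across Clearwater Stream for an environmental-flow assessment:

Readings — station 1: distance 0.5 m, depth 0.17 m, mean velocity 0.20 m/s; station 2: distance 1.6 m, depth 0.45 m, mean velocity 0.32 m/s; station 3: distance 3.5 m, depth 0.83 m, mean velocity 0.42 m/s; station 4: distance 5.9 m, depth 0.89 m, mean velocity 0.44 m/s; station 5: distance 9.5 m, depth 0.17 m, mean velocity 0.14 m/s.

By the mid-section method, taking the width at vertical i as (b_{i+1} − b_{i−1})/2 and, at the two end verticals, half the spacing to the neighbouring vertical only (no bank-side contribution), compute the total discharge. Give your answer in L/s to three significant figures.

2200 L/s

w_1 = (1.6 − 0.5)/2 = 0.55 m; q_1 = 0.20 × 0.17 × 0.55 = 0.01870 m³/s
w_2 = (3.5 − 0.5)/2 = 1.5 m; q_2 = 0.32 × 0.45 × 1.5 = 0.2160 m³/s
w_3 = (5.9 − 1.6)/2 = 2.15 m; q_3 = 0.42 × 0.83 × 2.15 = 0.7495 m³/s
w_4 = (9.5 − 3.5)/2 = 3 m; q_4 = 0.44 × 0.89 × 3 = 1.175 m³/s
w_5 = (9.5 − 5.9)/2 = 1.8 m; q_5 = 0.14 × 0.17 × 1.8 = 0.04284 m³/s
Q = Σ qᵢ = 2.202 m³/s
= 2.202 × 1000 = 2202 L/s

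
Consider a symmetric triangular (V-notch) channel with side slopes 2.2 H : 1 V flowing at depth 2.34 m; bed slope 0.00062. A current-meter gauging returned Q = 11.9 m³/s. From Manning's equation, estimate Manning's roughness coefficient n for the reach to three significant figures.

0.0263

A = z·y² = 2.2×2.34² = 12.05 m²
P = 2y√(1+z²) = 2×2.34×√(1+2.2²) = 11.31 m
R = A/P = 12.05/11.31 = 1.065 m
n = (1/Q)·A·R^(2/3)·S^(1/2) = (1/11.9) × 12.05 × 1.043 × 0.02490 = 0.02629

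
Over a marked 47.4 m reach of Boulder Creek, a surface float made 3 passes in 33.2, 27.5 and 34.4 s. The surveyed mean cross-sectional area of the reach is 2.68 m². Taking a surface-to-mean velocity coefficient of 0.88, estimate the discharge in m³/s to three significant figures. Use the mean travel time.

3.53 m³/s

t̄ = (33.2 + 27.5 + 34.4) / 3 = 31.7 s
v_surface = L / t̄ = 47.4 / 31.7 = 1.495 m/s
v_mean = 0.88 × 1.495 = 1.316 m/s
Q = A × v_mean = 2.68 × 1.316 = 3.526 m³/s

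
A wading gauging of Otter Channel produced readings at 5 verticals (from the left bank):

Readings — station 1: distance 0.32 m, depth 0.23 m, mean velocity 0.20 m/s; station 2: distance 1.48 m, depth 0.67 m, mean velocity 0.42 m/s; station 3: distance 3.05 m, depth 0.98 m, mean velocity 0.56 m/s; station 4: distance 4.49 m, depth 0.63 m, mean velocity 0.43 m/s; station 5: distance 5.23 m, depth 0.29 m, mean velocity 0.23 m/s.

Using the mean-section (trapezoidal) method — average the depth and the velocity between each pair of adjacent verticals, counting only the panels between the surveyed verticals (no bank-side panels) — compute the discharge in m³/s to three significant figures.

1.48 m³/s

Panel 1-2: Δb = 1.16 m, d̄ = (0.23+0.67)/2 = 0.45, v̄ = (0.20+0.42)/2 = 0.31 → q = 1.16×0.45×0.31 = 0.1618 m³/s
Panel 2-3: Δb = 1.57 m, d̄ = (0.67+0.98)/2 = 0.825, v̄ = (0.42+0.56)/2 = 0.49 → q = 1.57×0.825×0.49 = 0.6347 m³/s
Panel 3-4: Δb = 1.44 m, d̄ = (0.98+0.63)/2 = 0.805, v̄ = (0.56+0.43)/2 = 0.495 → q = 1.44×0.805×0.495 = 0.5738 m³/s
Panel 4-5: Δb = 0.74 m, d̄ = (0.63+0.29)/2 = 0.46, v̄ = (0.43+0.23)/2 = 0.33 → q = 0.74×0.46×0.33 = 0.1123 m³/s
Q = Σ q = 1.483 m³/s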